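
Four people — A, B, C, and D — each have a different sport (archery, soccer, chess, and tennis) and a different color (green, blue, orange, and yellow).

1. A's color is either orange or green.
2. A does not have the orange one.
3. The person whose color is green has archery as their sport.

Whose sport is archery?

With clues 1–3, B, C, and D are impossible for the one with sport archery.
That leaves A.

A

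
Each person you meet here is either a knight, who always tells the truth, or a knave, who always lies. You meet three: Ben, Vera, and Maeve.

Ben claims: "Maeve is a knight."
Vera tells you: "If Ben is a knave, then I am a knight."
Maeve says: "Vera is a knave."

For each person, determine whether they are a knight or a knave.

Consider Ben. Suppose Ben is a knight.
Then no assignment of the remaining roles makes every statement match its speaker's type — contradiction.
So Ben is a knave.
Consider Vera. Suppose Vera is a knave.
Then no assignment of the remaining roles makes every statement match its speaker's type — contradiction.
So Vera is a knight.
With that fixed, Maeve's statement is false, so Maeve is a knave.

Ben: knave, Vera: knight, Maeve: knave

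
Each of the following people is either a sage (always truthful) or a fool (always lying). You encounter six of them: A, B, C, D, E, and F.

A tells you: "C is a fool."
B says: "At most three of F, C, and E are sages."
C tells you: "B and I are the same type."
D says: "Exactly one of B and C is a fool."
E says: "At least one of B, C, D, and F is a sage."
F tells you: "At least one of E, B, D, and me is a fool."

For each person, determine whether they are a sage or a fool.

A: fool, B: sage, C: sage, D: fool, E: sage, F: sage

Regardless of anyone's role, B's statement is true, so B is a sage.
With that fixed, E's statement is true, so E is a sage.
Consider A. Suppose A is a sage.
Then no assignment of the remaining roles makes every statement match its speaker's type — contradiction.
So A is a fool.
Consider C. Suppose C is a fool.
Then A's statement comes out true, contradicting A being a fool.
So C is a sage.
With that fixed, D's statement is false, so D is a fool.
With that fixed, F's statement is true, so F is a sage.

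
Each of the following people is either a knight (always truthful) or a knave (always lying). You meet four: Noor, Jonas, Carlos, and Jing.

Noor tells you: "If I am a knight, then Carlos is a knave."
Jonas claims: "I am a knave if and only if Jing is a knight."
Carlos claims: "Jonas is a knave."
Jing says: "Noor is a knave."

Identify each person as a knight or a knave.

Consider Noor. Suppose Noor is a knave.
Then Noor's own statement would have to be false, but it can't be — contradiction.
So Noor is a knight.
With that fixed, Jing's statement is false, so Jing is a knave.
Consider Jonas. Suppose Jonas is a knave.
Then no assignment of the remaining roles makes every statement match its speaker's type — contradiction.
So Jonas is a knight.
With that fixed, Carlos's statement is false, so Carlos is a knave.

Noor: knight, Jonas: knight, Carlos: knave, Jing: knave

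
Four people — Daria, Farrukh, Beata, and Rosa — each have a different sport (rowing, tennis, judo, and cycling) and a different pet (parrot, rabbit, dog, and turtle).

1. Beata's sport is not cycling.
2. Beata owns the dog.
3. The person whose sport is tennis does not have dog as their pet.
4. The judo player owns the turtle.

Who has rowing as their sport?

Beata

With clues 1–4, Daria, Farrukh, and Rosa are impossible for the one with sport rowing.
That leaves Beata.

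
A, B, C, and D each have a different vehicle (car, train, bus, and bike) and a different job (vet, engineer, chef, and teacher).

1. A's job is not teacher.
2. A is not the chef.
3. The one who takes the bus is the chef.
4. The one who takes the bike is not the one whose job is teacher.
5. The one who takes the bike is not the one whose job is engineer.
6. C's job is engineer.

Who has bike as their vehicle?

A

With clues 1–6, B, C, and D are impossible for the one with vehicle bike.
That leaves A.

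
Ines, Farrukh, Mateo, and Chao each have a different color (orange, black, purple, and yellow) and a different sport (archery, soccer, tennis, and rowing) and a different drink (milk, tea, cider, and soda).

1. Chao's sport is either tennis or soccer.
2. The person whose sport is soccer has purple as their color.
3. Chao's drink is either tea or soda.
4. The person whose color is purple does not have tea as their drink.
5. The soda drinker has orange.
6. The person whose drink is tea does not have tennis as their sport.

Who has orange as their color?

With clues 1–6, Farrukh, Ines, and Mateo are impossible for the one with color orange.
That leaves Chao.

Chao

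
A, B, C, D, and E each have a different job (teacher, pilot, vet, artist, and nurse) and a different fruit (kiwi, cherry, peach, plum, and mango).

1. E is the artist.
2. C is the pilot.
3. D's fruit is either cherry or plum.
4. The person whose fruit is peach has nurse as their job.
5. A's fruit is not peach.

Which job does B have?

nurse

Clue 1 rules out artist for B's job.
With clues 1–2, pilot is impossible for B's job.
With clues 1–5, teacher and vet are impossible for B's job.
That leaves nurse.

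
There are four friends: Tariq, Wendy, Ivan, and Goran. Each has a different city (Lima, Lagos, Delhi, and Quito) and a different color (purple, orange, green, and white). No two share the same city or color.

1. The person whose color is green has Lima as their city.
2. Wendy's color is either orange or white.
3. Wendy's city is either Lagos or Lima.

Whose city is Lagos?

With clues 1–3, Goran, Ivan, and Tariq are impossible for the one with city Lagos.
That leaves Wendy.

Wendy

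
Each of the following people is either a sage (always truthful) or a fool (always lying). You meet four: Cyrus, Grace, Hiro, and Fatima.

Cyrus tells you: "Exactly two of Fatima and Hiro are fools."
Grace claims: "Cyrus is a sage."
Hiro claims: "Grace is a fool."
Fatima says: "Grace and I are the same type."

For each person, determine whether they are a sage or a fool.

Cyrus: sage, Grace: sage, Hiro: fool, Fatima: fool

Consider Cyrus. Suppose Cyrus is a fool.
Then no assignment of the remaining roles makes every statement match its speaker's type — contradiction.
So Cyrus is a sage.
With that fixed, Grace's statement is true, so Grace is a sage.
With that fixed, Hiro's statement is false, so Hiro is a fool.
Consider Fatima. Suppose Fatima is a sage.
Then Cyrus's statement comes out false, contradicting Cyrus being a sage.
So Fatima is a fool.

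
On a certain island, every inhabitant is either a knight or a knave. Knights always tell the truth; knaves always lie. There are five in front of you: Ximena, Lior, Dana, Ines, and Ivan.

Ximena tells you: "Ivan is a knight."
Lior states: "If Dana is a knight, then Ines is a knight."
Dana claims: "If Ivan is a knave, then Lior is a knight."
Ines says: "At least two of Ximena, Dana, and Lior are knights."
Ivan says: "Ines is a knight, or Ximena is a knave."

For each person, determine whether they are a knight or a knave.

Ximena: knight, Lior: knight, Dana: knight, Ines: knight, Ivan: knight

Consider Ximena. Suppose Ximena is a knave.
Then no assignment of the remaining roles makes every statement match its speaker's type — contradiction.
So Ximena is a knight.
Consider Lior. Suppose Lior is a knave.
Then no assignment of the remaining roles makes every statement match its speaker's type — contradiction.
So Lior is a knight.
With that fixed, Dana's statement is true, so Dana is a knight.
With that fixed, Ines's statement is true, so Ines is a knight.
With that fixed, Ivan's statement is true, so Ivan is a knight.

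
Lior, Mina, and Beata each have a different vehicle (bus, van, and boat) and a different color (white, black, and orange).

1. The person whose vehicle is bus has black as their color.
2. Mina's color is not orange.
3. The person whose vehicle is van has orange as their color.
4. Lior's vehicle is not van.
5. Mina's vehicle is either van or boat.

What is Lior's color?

black

With clues 1–4, orange is impossible for Lior's color.
With clues 1–5, white is impossible for Lior's color.
That leaves black.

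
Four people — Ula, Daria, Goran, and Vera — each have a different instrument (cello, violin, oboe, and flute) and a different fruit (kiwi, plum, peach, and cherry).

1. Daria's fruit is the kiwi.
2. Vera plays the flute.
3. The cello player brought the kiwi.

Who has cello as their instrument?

With clues 1–2, Vera is impossible for the one with instrument cello.
With clues 1–3, Goran and Ula are impossible for the one with instrument cello.
That leaves Daria.

Daria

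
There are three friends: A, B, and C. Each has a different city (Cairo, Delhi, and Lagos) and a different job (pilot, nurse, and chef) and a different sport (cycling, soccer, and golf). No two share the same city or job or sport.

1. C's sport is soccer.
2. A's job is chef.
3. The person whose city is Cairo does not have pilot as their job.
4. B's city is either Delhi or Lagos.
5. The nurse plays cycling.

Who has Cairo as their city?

A

With clues 1–4, B is impossible for the one with city Cairo.
With clues 1–5, C is impossible for the one with city Cairo.
That leaves A.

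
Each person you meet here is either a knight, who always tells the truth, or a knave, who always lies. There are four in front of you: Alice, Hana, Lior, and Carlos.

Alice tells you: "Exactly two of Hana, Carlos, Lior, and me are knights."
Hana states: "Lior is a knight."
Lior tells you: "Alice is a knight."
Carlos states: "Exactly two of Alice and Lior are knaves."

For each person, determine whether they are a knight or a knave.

Alice: knave, Hana: knave, Lior: knave, Carlos: knight

Consider Alice. Suppose Alice is a knight.
Then no assignment of the remaining roles makes every statement match its speaker's type — contradiction.
So Alice is a knave.
With that fixed, Lior's statement is false, so Lior is a knave.
With that fixed, Carlos's statement is true, so Carlos is a knight.
With that fixed, Hana's statement is false, so Hana is a knave.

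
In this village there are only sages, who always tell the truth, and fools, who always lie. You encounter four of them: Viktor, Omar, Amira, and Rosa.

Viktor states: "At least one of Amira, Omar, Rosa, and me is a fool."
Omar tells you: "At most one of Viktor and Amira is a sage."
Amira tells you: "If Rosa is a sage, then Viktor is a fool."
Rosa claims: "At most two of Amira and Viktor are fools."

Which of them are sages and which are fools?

Regardless of anyone's role, Rosa's statement is true, so Rosa is a sage.
Consider Viktor. Suppose Viktor is a fool.
Then Viktor's own statement would have to be false, but it can't be — contradiction.
So Viktor is a sage.
With that fixed, Amira's statement is false, so Amira is a fool.
With that fixed, Omar's statement is true, so Omar is a sage.

Viktor: sage, Omar: sage, Amira: fool, Rosa: sage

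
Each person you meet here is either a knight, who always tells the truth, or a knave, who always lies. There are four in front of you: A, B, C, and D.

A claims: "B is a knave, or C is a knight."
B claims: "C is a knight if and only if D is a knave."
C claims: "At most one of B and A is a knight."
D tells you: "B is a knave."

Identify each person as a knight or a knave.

Consider A. Suppose A is a knave.
Then no assignment of the remaining roles makes every statement match its speaker's type — contradiction.
So A is a knight.
Consider B. Suppose B is a knight.
Then no assignment of the remaining roles makes every statement match its speaker's type — contradiction.
So B is a knave.
With that fixed, C's statement is true, so C is a knight.
With that fixed, D's statement is true, so D is a knight.

A: knight, B: knave, C: knight, D: knight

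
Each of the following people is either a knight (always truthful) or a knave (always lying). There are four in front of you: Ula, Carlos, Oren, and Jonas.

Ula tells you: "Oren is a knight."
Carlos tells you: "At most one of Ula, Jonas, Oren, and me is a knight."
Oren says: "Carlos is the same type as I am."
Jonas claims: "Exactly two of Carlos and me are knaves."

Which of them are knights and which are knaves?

Consider Ula. Suppose Ula is a knight.
Then no assignment of the remaining roles makes every statement match its speaker's type — contradiction.
So Ula is a knave.
Consider Carlos. Suppose Carlos is a knave.
Then whichever role Oren has, Oren's statement has the wrong truth value — contradiction.
So Carlos is a knight.
With that fixed, Jonas's statement is false, so Jonas is a knave.
Consider Oren. Suppose Oren is a knight.
Then Ula's statement comes out true, contradicting Ula being a knave.
So Oren is a knave.

Ula: knave, Carlos: knight, Oren: knave, Jonas: knave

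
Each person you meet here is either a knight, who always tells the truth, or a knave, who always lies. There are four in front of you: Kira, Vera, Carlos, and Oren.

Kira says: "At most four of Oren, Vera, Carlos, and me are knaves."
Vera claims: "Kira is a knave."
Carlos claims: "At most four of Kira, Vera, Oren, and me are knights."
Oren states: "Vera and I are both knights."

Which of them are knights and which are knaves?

Kira: knight, Vera: knave, Carlos: knight, Oren: knave

Regardless of anyone's role, Kira's statement is true, so Kira is a knight.
With that fixed, Vera's statement is false, so Vera is a knave.
With that fixed, Carlos's statement is true, so Carlos is a knight.
With that fixed, Oren's statement is false, so Oren is a knave.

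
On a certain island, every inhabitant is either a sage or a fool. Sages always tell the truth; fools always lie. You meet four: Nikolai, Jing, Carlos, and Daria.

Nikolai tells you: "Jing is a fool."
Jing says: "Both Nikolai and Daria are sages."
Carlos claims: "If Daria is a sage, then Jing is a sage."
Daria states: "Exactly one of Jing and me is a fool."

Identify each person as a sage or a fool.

Consider Nikolai. Suppose Nikolai is a fool.
Then no assignment of the remaining roles makes every statement match its speaker's type — contradiction.
So Nikolai is a sage.
Consider Jing. Suppose Jing is a sage.
Then Nikolai's statement comes out false, contradicting Nikolai being a sage.
So Jing is a fool.
Consider Carlos. Suppose Carlos is a fool.
Then no assignment of the remaining roles makes every statement match its speaker's type — contradiction.
So Carlos is a sage.
Consider Daria. Suppose Daria is a sage.
Then Jing's statement comes out true, contradicting Jing being a fool.
So Daria is a fool.

Nikolai: sage, Jing: fool, Carlos: sage, Daria: fool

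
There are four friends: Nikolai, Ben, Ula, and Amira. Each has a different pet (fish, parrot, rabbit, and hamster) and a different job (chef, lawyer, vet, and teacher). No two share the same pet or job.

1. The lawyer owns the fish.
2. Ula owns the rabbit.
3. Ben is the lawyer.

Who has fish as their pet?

With clues 1–2, Ula is impossible for the one with pet fish.
With clues 1–3, Amira and Nikolai are impossible for the one with pet fish.
That leaves Ben.

Ben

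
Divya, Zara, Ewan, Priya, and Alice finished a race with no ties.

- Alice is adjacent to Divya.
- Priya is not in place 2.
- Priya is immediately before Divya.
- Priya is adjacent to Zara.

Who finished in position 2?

Zara

With clues 1–2, Priya is ruled out for place 2.
With clues 1–3, Alice is ruled out for place 2.
With clues 1–4, Divya and Ewan are ruled out for place 2.
So place 2 is Zara.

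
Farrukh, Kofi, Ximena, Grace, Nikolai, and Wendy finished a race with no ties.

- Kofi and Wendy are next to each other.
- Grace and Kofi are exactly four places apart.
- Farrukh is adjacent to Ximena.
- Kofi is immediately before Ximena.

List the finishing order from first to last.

Wendy, Kofi, Ximena, Farrukh, Nikolai, Grace

From clues 1–2: Kofi is in {1,2,5,6}.
From clues 1–3: Farrukh is in {2,3,4,5}.
From clues 1–4: Wendy → place 1, Kofi → place 2, Ximena → place 3, Farrukh → place 4, Nikolai → place 5, Grace → place 6.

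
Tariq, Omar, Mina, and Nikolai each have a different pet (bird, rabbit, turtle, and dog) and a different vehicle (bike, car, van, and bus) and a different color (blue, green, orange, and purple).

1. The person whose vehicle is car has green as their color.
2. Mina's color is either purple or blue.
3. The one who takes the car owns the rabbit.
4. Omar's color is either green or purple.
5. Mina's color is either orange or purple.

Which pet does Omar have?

rabbit

With clues 1–5, bird, dog, and turtle are impossible for Omar's pet.
That leaves rabbit.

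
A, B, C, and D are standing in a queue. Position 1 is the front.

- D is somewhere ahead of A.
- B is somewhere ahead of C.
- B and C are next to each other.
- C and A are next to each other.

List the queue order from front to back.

From clue 1: A is in {2,3,4}.
From clues 1–3: A is in {2,4}.
From clues 1–4: D → position 1, B → position 2, C → position 3, A → position 4.

D, B, C, A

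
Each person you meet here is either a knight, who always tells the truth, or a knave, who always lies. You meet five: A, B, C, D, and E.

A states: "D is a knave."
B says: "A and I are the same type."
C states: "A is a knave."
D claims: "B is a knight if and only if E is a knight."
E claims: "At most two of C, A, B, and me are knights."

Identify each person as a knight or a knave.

A: knight, B: knave, C: knave, D: knave, E: knight

Consider A. Suppose A is a knave.
Then whichever role B has, B's statement has the wrong truth value — contradiction.
So A is a knight.
With that fixed, C's statement is false, so C is a knave.
Consider B. Suppose B is a knight.
Then whichever role E has, E's statement has the wrong truth value — contradiction.
So B is a knave.
With that fixed, E's statement is true, so E is a knight.
With that fixed, D's statement is false, so D is a knave.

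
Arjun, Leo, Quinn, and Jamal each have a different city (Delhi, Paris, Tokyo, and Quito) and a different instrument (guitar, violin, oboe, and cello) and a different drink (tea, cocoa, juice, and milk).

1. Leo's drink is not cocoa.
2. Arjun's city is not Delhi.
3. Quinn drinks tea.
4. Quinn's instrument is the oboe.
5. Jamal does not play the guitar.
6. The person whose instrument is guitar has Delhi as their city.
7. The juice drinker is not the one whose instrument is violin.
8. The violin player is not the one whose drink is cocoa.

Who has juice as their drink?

With clues 1–3, Quinn is impossible for the one with drink juice.
With clues 1–8, Arjun and Jamal are impossible for the one with drink juice.
That leaves Leo.

Leo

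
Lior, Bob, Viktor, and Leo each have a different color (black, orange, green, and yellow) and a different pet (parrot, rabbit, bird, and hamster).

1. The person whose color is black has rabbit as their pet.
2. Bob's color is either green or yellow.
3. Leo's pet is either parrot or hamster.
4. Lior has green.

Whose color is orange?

Leo

With clues 1–2, Bob is impossible for the one with color orange.
With clues 1–4, Lior and Viktor are impossible for the one with color orange.
That leaves Leo.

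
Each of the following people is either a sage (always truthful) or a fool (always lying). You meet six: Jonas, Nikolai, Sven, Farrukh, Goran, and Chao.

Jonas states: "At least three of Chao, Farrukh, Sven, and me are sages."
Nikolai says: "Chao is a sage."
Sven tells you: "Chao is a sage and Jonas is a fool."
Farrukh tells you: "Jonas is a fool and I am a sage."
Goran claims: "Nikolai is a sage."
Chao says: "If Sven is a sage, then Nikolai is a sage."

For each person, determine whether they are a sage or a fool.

Consider Jonas. Suppose Jonas is a sage.
Then no assignment of the remaining roles makes every statement match its speaker's type — contradiction.
So Jonas is a fool.
Consider Nikolai. Suppose Nikolai is a fool.
Then no assignment of the remaining roles makes every statement match its speaker's type — contradiction.
So Nikolai is a sage.
With that fixed, Goran's statement is true, so Goran is a sage.
With that fixed, Chao's statement is true, so Chao is a sage.
With that fixed, Sven's statement is true, so Sven is a sage.
Consider Farrukh. Suppose Farrukh is a sage.
Then Jonas's statement comes out true, contradicting Jonas being a fool.
So Farrukh is a fool.

Jonas: fool, Nikolai: sage, Sven: sage, Farrukh: fool, Goran: sage, Chao: sage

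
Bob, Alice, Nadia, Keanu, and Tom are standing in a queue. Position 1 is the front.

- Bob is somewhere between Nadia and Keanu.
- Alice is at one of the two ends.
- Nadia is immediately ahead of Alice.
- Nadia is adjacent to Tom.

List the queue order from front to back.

From clue 1: Bob is in {2,3,4}.
From clues 1–2: Alice is in {1,5}.
From clues 1–3: Nadia → position 4, Alice → position 5.
From clues 1–4: Keanu → position 1, Bob → position 2, Tom → position 3.

Keanu, Bob, Tom, Nadia, Alice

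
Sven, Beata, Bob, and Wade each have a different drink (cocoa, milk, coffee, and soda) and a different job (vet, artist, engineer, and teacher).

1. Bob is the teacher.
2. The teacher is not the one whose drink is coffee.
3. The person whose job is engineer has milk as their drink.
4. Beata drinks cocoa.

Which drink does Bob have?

soda

With clues 1–2, coffee is impossible for Bob's drink.
With clues 1–3, milk is impossible for Bob's drink.
With clues 1–4, cocoa is impossible for Bob's drink.
That leaves soda.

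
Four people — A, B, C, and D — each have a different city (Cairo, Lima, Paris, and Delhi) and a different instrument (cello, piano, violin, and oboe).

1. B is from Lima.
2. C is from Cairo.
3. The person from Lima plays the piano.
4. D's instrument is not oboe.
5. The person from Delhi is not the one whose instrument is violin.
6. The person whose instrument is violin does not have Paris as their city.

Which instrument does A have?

With clues 1–3, piano is impossible for A's instrument.
With clues 1–6, cello and violin are impossible for A's instrument.
That leaves oboe.

oboe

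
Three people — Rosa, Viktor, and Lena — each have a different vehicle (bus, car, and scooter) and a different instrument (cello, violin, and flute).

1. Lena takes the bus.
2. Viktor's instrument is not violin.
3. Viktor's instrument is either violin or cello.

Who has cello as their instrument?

Viktor

With clues 1–3, Lena and Rosa are impossible for the one with instrument cello.
That leaves Viktor.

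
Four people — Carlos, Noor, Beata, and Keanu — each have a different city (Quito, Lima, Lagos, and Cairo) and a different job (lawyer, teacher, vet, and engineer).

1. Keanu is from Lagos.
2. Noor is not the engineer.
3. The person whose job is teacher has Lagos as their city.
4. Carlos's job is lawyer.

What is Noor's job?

With clues 1–2, engineer is impossible for Noor's job.
With clues 1–3, teacher is impossible for Noor's job.
With clues 1–4, lawyer is impossible for Noor's job.
That leaves vet.

vet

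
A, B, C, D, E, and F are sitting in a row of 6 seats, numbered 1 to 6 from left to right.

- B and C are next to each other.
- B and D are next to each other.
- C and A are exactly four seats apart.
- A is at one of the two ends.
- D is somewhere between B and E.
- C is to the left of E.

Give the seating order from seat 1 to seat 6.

From clues 1–2: B is in {2,3,4,5}.
From clues 1–3: D is in {3,4}.
From clues 1–4: A is in {1,6}.
From clues 1–6: F → seat 1, C → seat 2, B → seat 3, D → seat 4, E → seat 5, A → seat 6.

F, C, B, D, E, A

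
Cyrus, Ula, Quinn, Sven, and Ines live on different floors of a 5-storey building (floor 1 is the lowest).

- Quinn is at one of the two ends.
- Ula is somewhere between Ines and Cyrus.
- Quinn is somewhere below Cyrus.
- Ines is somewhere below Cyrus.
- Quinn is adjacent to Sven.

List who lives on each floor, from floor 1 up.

From clue 1: Quinn is in {1,5}.
From clues 1–3: Quinn → floor 1.
From clues 1–4: Cyrus is in {4,5}.
From clues 1–5: Sven → floor 2, Ines → floor 3, Ula → floor 4, Cyrus → floor 5.

Quinn, Sven, Ines, Ula, Cyrus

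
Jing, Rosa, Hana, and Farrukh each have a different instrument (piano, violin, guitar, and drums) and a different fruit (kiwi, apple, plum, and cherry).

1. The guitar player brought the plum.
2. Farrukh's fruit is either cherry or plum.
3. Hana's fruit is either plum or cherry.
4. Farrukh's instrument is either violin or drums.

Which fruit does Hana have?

plum

With clues 1–3, apple and kiwi are impossible for Hana's fruit.
With clues 1–4, cherry is impossible for Hana's fruit.
That leaves plum.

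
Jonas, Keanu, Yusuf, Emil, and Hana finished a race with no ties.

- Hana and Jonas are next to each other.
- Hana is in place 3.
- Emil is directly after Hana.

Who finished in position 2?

With clues 1–2, Hana is ruled out for place 2.
With clues 1–3, Emil, Keanu, and Yusuf are ruled out for place 2.
So place 2 is Jonas.

Jonas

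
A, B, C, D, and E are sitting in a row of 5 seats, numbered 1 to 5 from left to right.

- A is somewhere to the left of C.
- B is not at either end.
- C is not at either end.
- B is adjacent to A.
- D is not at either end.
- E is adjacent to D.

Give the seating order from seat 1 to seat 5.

A, B, C, D, E

From clue 1: A is in {1,2,3,4}.
From clues 1–2: B is in {2,3,4}.
From clues 1–3: A is in {1,2,3}.
From clues 1–4: B is in {2,3}.
From clues 1–5: A → seat 1, B → seat 2, E → seat 5.
From clues 1–6: C → seat 3, D → seat 4.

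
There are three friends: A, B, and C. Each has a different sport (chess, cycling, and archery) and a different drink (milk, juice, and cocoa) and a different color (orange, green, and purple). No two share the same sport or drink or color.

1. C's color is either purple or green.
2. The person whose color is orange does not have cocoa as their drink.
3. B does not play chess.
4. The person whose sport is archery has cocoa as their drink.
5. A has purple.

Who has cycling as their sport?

B

With clues 1–5, A and C are impossible for the one with sport cycling.
That leaves B.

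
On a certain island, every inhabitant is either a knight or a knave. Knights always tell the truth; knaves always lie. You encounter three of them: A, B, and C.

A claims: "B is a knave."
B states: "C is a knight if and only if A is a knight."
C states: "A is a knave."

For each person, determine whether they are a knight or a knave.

A: knight, B: knave, C: knave

Consider A. Suppose A is a knave.
Then no assignment of the remaining roles makes every statement match its speaker's type — contradiction.
So A is a knight.
With that fixed, C's statement is false, so C is a knave.
With that fixed, B's statement is false, so B is a knave.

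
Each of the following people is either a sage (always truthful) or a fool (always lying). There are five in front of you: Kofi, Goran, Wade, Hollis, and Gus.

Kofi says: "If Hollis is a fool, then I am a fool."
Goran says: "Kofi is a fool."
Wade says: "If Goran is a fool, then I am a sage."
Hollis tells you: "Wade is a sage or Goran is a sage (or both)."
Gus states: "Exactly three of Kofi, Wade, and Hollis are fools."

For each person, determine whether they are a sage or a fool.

Kofi: sage, Goran: fool, Wade: sage, Hollis: sage, Gus: fool

Consider Kofi. Suppose Kofi is a fool.
Then Kofi's own statement would have to be false, but it can't be — contradiction.
So Kofi is a sage.
With that fixed, Goran's statement is false, so Goran is a fool.
With that fixed, Gus's statement is false, so Gus is a fool.
Consider Wade. Suppose Wade is a fool.
Then no assignment of the remaining roles makes every statement match its speaker's type — contradiction.
So Wade is a sage.
With that fixed, Hollis's statement is true, so Hollis is a sage.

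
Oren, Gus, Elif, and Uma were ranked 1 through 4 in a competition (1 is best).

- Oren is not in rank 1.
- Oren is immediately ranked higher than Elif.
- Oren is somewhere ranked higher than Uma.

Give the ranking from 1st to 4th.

Gus, Oren, Elif, Uma

From clue 1: Oren is in {2,3,4}.
From clues 1–2: Oren is in {2,3}.
From clues 1–3: Gus → rank 1, Oren → rank 2, Elif → rank 3, Uma → rank 4.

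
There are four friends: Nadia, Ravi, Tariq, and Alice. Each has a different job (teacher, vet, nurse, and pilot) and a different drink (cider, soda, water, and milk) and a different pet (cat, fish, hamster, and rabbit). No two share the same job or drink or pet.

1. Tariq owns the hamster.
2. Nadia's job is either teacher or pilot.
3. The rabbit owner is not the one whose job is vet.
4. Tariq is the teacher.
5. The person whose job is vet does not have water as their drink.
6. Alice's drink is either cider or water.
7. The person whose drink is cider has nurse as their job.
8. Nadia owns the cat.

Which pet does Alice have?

rabbit

Clue 1 rules out hamster for Alice's pet.
With clues 1–8, cat and fish are impossible for Alice's pet.
That leaves rabbit.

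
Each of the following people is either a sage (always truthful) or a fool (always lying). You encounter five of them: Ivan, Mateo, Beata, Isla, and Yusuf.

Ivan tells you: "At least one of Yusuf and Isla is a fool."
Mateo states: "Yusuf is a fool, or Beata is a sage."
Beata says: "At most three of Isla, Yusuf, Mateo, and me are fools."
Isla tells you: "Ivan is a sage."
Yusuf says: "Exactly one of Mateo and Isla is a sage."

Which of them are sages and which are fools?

Ivan: sage, Mateo: sage, Beata: sage, Isla: sage, Yusuf: fool

Consider Ivan. Suppose Ivan is a fool.
Then no assignment of the remaining roles makes every statement match its speaker's type — contradiction.
So Ivan is a sage.
With that fixed, Isla's statement is true, so Isla is a sage.
With that fixed, Beata's statement is true, so Beata is a sage.
With that fixed, Mateo's statement is true, so Mateo is a sage.
With that fixed, Yusuf's statement is false, so Yusuf is a fool.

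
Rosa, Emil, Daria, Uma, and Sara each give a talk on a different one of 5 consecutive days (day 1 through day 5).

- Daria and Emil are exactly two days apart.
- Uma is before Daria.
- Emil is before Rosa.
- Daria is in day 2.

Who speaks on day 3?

With clues 1–4, Daria, Emil, Rosa, and Uma are ruled out for day 3.
So day 3 is Sara.

Sara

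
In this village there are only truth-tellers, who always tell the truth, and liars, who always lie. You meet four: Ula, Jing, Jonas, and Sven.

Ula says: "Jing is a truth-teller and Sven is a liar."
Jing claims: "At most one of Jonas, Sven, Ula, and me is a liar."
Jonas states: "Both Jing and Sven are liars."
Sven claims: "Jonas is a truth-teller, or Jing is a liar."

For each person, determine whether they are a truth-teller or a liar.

Consider Ula. Suppose Ula is a truth-teller.
Then no assignment of the remaining roles makes every statement match its speaker's type — contradiction.
So Ula is a liar.
Consider Jing. Suppose Jing is a truth-teller.
Then no assignment of the remaining roles makes every statement match its speaker's type — contradiction.
So Jing is a liar.
With that fixed, Sven's statement is true, so Sven is a truth-teller.
With that fixed, Jonas's statement is false, so Jonas is a liar.

Ula: liar, Jing: liar, Jonas: liar, Sven: truth-teller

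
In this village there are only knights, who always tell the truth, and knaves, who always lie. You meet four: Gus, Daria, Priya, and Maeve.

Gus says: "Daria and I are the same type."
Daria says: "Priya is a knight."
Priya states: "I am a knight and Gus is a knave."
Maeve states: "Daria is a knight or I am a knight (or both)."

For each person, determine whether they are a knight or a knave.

Consider Gus. Suppose Gus is a knight.
Then no assignment of the remaining roles makes every statement match its speaker's type — contradiction.
So Gus is a knave.
Consider Daria. Suppose Daria is a knave.
Then Gus's statement comes out true, contradicting Gus being a knave.
So Daria is a knight.
With that fixed, Maeve's statement is true, so Maeve is a knight.
Consider Priya. Suppose Priya is a knave.
Then Daria's statement comes out false, contradicting Daria being a knight.
So Priya is a knight.

Gus: knave, Daria: knight, Priya: knight, Maeve: knight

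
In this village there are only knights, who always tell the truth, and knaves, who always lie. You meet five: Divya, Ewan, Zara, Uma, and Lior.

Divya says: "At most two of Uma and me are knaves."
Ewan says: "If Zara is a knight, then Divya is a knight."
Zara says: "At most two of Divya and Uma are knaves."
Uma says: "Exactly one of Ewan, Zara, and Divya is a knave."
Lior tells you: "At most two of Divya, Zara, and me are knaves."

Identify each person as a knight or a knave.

Divya: knight, Ewan: knight, Zara: knight, Uma: knave, Lior: knight

Regardless of anyone's role, Divya's statement is true, so Divya is a knight.
With that fixed, Ewan's statement is true, so Ewan is a knight.
With that fixed, Zara's statement is true, so Zara is a knight.
With that fixed, Uma's statement is false, so Uma is a knave.
With that fixed, Lior's statement is true, so Lior is a knight.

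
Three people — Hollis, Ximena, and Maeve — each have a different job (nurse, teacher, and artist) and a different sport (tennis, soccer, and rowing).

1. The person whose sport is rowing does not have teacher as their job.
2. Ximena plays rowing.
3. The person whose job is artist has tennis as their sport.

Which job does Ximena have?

With clues 1–2, teacher is impossible for Ximena's job.
With clues 1–3, artist is impossible for Ximena's job.
That leaves nurse.

nurse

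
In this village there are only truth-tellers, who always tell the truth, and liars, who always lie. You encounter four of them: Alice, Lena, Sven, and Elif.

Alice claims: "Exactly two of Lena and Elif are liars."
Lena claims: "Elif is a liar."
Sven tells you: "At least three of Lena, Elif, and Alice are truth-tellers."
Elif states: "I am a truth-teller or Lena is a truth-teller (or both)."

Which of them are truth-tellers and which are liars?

Consider Alice. Suppose Alice is a truth-teller.
Then no assignment of the remaining roles makes every statement match its speaker's type — contradiction.
So Alice is a liar.
With that fixed, Sven's statement is false, so Sven is a liar.
Consider Lena. Suppose Lena is a truth-teller.
Then no assignment of the remaining roles makes every statement match its speaker's type — contradiction.
So Lena is a liar.
Consider Elif. Suppose Elif is a liar.
Then Alice's statement comes out true, contradicting Alice being a liar.
So Elif is a truth-teller.

Alice: liar, Lena: liar, Sven: liar, Elif: truth-teller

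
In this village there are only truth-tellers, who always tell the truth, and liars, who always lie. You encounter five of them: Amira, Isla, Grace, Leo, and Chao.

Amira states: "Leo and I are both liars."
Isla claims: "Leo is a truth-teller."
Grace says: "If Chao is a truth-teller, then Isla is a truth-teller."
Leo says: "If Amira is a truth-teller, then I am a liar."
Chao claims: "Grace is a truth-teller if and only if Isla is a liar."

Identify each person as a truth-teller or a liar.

Consider Amira. Suppose Amira is a truth-teller.
Then Amira's own statement would have to be true, but it can't be — contradiction.
So Amira is a liar.
With that fixed, Leo's statement is true, so Leo is a truth-teller.
With that fixed, Isla's statement is true, so Isla is a truth-teller.
With that fixed, Grace's statement is true, so Grace is a truth-teller.
With that fixed, Chao's statement is false, so Chao is a liar.

Amira: liar, Isla: truth-teller, Grace: truth-teller, Leo: truth-teller, Chao: liar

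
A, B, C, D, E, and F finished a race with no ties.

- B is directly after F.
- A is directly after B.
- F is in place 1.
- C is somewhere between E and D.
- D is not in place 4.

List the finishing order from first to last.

From clue 1: B is in {2,3,4,5,6}.
From clues 1–2: A is in {3,4,5,6}.
From clues 1–3: F → place 1, B → place 2, A → place 3.
From clues 1–4: C → place 5.
From clues 1–5: E → place 4, D → place 6.

F, B, A, E, C, D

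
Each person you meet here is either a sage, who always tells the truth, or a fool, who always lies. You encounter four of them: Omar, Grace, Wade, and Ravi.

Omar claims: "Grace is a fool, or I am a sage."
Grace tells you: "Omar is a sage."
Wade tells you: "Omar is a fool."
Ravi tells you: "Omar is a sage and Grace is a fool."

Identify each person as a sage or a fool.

Omar: sage, Grace: sage, Wade: fool, Ravi: fool

Consider Omar. Suppose Omar is a fool.
Then no assignment of the remaining roles makes every statement match its speaker's type — contradiction.
So Omar is a sage.
With that fixed, Grace's statement is true, so Grace is a sage.
With that fixed, Wade's statement is false, so Wade is a fool.
With that fixed, Ravi's statement is false, so Ravi is a fool.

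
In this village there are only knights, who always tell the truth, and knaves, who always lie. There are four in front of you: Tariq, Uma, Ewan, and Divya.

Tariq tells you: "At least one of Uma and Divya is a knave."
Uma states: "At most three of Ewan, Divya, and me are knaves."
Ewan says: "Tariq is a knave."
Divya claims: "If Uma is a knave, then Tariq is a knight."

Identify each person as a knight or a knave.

Tariq: knave, Uma: knight, Ewan: knight, Divya: knight

Regardless of anyone's role, Uma's statement is true, so Uma is a knight.
With that fixed, Divya's statement is true, so Divya is a knight.
With that fixed, Tariq's statement is false, so Tariq is a knave.
With that fixed, Ewan's statement is true, so Ewan is a knight.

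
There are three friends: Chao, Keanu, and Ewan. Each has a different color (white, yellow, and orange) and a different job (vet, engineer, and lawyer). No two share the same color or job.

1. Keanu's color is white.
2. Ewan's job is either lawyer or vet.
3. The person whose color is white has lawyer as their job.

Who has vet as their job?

With clues 1–3, Chao and Keanu are impossible for the one with job vet.
That leaves Ewan.

Ewan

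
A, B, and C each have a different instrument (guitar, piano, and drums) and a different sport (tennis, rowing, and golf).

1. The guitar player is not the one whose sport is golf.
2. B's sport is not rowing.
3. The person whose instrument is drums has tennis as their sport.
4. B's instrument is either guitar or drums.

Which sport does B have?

With clues 1–2, rowing is impossible for B's sport.
With clues 1–4, golf is impossible for B's sport.
That leaves tennis.

tennis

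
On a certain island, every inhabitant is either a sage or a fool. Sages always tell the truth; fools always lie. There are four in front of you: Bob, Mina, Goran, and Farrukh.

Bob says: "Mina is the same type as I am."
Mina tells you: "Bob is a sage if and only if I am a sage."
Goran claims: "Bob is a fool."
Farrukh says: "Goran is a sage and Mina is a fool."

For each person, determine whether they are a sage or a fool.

Bob: sage, Mina: sage, Goran: fool, Farrukh: fool

Consider Bob. Suppose Bob is a fool.
Then whichever role Mina has, Mina's statement has the wrong truth value — contradiction.
So Bob is a sage.
With that fixed, Goran's statement is false, so Goran is a fool.
With that fixed, Farrukh's statement is false, so Farrukh is a fool.
Consider Mina. Suppose Mina is a fool.
Then Bob's statement comes out false, contradicting Bob being a sage.
So Mina is a sage.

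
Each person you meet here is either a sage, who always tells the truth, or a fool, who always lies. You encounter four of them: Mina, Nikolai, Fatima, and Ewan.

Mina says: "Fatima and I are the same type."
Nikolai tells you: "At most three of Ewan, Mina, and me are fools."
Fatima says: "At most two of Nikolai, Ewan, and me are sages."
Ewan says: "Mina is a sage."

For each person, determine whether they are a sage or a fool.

Mina: fool, Nikolai: sage, Fatima: sage, Ewan: fool

Regardless of anyone's role, Nikolai's statement is true, so Nikolai is a sage.
Consider Mina. Suppose Mina is a sage.
Then no assignment of the remaining roles makes every statement match its speaker's type — contradiction.
So Mina is a fool.
With that fixed, Ewan's statement is false, so Ewan is a fool.
With that fixed, Fatima's statement is true, so Fatima is a sage.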